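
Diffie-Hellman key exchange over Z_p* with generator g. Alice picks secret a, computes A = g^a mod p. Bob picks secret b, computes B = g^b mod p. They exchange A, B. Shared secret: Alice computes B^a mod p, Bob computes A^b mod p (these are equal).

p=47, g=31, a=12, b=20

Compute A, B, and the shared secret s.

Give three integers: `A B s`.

Answer: 4 27 36

Derivation:
A = 31^12 mod 47  (bits of 12 = 1100)
  bit 0 = 1: r = r^2 * 31 mod 47 = 1^2 * 31 = 1*31 = 31
  bit 1 = 1: r = r^2 * 31 mod 47 = 31^2 * 31 = 21*31 = 40
  bit 2 = 0: r = r^2 mod 47 = 40^2 = 2
  bit 3 = 0: r = r^2 mod 47 = 2^2 = 4
  -> A = 4
B = 31^20 mod 47  (bits of 20 = 10100)
  bit 0 = 1: r = r^2 * 31 mod 47 = 1^2 * 31 = 1*31 = 31
  bit 1 = 0: r = r^2 mod 47 = 31^2 = 21
  bit 2 = 1: r = r^2 * 31 mod 47 = 21^2 * 31 = 18*31 = 41
  bit 3 = 0: r = r^2 mod 47 = 41^2 = 36
  bit 4 = 0: r = r^2 mod 47 = 36^2 = 27
  -> B = 27
s = B^a = 27^12 mod 47  (bits of 12 = 1100)
  bit 0 = 1: r = r^2 * 27 mod 47 = 1^2 * 27 = 1*27 = 27
  bit 1 = 1: r = r^2 * 27 mod 47 = 27^2 * 27 = 24*27 = 37
  bit 2 = 0: r = r^2 mod 47 = 37^2 = 6
  bit 3 = 0: r = r^2 mod 47 = 6^2 = 36
  -> s = B^a = 36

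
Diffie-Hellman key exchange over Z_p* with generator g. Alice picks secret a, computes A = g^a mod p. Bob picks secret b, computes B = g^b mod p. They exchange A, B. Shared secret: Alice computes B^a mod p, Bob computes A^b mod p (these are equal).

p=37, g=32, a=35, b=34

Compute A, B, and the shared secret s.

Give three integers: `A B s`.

Answer: 22 3 25

Derivation:
A = 32^35 mod 37  (bits of 35 = 100011)
  bit 0 = 1: r = r^2 * 32 mod 37 = 1^2 * 32 = 1*32 = 32
  bit 1 = 0: r = r^2 mod 37 = 32^2 = 25
  bit 2 = 0: r = r^2 mod 37 = 25^2 = 33
  bit 3 = 0: r = r^2 mod 37 = 33^2 = 16
  bit 4 = 1: r = r^2 * 32 mod 37 = 16^2 * 32 = 34*32 = 15
  bit 5 = 1: r = r^2 * 32 mod 37 = 15^2 * 32 = 3*32 = 22
  -> A = 22
B = 32^34 mod 37  (bits of 34 = 100010)
  bit 0 = 1: r = r^2 * 32 mod 37 = 1^2 * 32 = 1*32 = 32
  bit 1 = 0: r = r^2 mod 37 = 32^2 = 25
  bit 2 = 0: r = r^2 mod 37 = 25^2 = 33
  bit 3 = 0: r = r^2 mod 37 = 33^2 = 16
  bit 4 = 1: r = r^2 * 32 mod 37 = 16^2 * 32 = 34*32 = 15
  bit 5 = 0: r = r^2 mod 37 = 15^2 = 3
  -> B = 3
s = B^a = 3^35 mod 37  (bits of 35 = 100011)
  bit 0 = 1: r = r^2 * 3 mod 37 = 1^2 * 3 = 1*3 = 3
  bit 1 = 0: r = r^2 mod 37 = 3^2 = 9
  bit 2 = 0: r = r^2 mod 37 = 9^2 = 7
  bit 3 = 0: r = r^2 mod 37 = 7^2 = 12
  bit 4 = 1: r = r^2 * 3 mod 37 = 12^2 * 3 = 33*3 = 25
  bit 5 = 1: r = r^2 * 3 mod 37 = 25^2 * 3 = 33*3 = 25
  -> s = B^a = 25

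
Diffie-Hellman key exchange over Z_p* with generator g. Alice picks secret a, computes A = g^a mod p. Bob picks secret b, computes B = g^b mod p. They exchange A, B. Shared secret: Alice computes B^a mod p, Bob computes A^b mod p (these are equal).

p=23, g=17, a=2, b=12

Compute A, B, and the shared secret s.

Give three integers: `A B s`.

Answer: 13 6 13

Derivation:
A = 17^2 mod 23  (bits of 2 = 10)
  bit 0 = 1: r = r^2 * 17 mod 23 = 1^2 * 17 = 1*17 = 17
  bit 1 = 0: r = r^2 mod 23 = 17^2 = 13
  -> A = 13
B = 17^12 mod 23  (bits of 12 = 1100)
  bit 0 = 1: r = r^2 * 17 mod 23 = 1^2 * 17 = 1*17 = 17
  bit 1 = 1: r = r^2 * 17 mod 23 = 17^2 * 17 = 13*17 = 14
  bit 2 = 0: r = r^2 mod 23 = 14^2 = 12
  bit 3 = 0: r = r^2 mod 23 = 12^2 = 6
  -> B = 6
s = B^a = 6^2 mod 23  (bits of 2 = 10)
  bit 0 = 1: r = r^2 * 6 mod 23 = 1^2 * 6 = 1*6 = 6
  bit 1 = 0: r = r^2 mod 23 = 6^2 = 13
  -> s = B^a = 13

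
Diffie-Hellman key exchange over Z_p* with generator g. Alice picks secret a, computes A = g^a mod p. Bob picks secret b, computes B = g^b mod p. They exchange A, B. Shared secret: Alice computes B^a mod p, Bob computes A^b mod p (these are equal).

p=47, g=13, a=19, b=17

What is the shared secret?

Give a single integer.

A = 13^19 mod 47  (bits of 19 = 10011)
  bit 0 = 1: r = r^2 * 13 mod 47 = 1^2 * 13 = 1*13 = 13
  bit 1 = 0: r = r^2 mod 47 = 13^2 = 28
  bit 2 = 0: r = r^2 mod 47 = 28^2 = 32
  bit 3 = 1: r = r^2 * 13 mod 47 = 32^2 * 13 = 37*13 = 11
  bit 4 = 1: r = r^2 * 13 mod 47 = 11^2 * 13 = 27*13 = 22
  -> A = 22
B = 13^17 mod 47  (bits of 17 = 10001)
  bit 0 = 1: r = r^2 * 13 mod 47 = 1^2 * 13 = 1*13 = 13
  bit 1 = 0: r = r^2 mod 47 = 13^2 = 28
  bit 2 = 0: r = r^2 mod 47 = 28^2 = 32
  bit 3 = 0: r = r^2 mod 47 = 32^2 = 37
  bit 4 = 1: r = r^2 * 13 mod 47 = 37^2 * 13 = 6*13 = 31
  -> B = 31
s = B^a = 31^19 mod 47  (bits of 19 = 10011)
  bit 0 = 1: r = r^2 * 31 mod 47 = 1^2 * 31 = 1*31 = 31
  bit 1 = 0: r = r^2 mod 47 = 31^2 = 21
  bit 2 = 0: r = r^2 mod 47 = 21^2 = 18
  bit 3 = 1: r = r^2 * 31 mod 47 = 18^2 * 31 = 42*31 = 33
  bit 4 = 1: r = r^2 * 31 mod 47 = 33^2 * 31 = 8*31 = 13
  -> s = B^a = 13

Answer: 13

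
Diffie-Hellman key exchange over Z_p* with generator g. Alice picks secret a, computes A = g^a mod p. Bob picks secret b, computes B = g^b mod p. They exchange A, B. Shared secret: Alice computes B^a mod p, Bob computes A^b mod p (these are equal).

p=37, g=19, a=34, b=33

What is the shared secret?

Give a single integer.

Answer: 11

Derivation:
A = 19^34 mod 37  (bits of 34 = 100010)
  bit 0 = 1: r = r^2 * 19 mod 37 = 1^2 * 19 = 1*19 = 19
  bit 1 = 0: r = r^2 mod 37 = 19^2 = 28
  bit 2 = 0: r = r^2 mod 37 = 28^2 = 7
  bit 3 = 0: r = r^2 mod 37 = 7^2 = 12
  bit 4 = 1: r = r^2 * 19 mod 37 = 12^2 * 19 = 33*19 = 35
  bit 5 = 0: r = r^2 mod 37 = 35^2 = 4
  -> A = 4
B = 19^33 mod 37  (bits of 33 = 100001)
  bit 0 = 1: r = r^2 * 19 mod 37 = 1^2 * 19 = 1*19 = 19
  bit 1 = 0: r = r^2 mod 37 = 19^2 = 28
  bit 2 = 0: r = r^2 mod 37 = 28^2 = 7
  bit 3 = 0: r = r^2 mod 37 = 7^2 = 12
  bit 4 = 0: r = r^2 mod 37 = 12^2 = 33
  bit 5 = 1: r = r^2 * 19 mod 37 = 33^2 * 19 = 16*19 = 8
  -> B = 8
s = B^a = 8^34 mod 37  (bits of 34 = 100010)
  bit 0 = 1: r = r^2 * 8 mod 37 = 1^2 * 8 = 1*8 = 8
  bit 1 = 0: r = r^2 mod 37 = 8^2 = 27
  bit 2 = 0: r = r^2 mod 37 = 27^2 = 26
  bit 3 = 0: r = r^2 mod 37 = 26^2 = 10
  bit 4 = 1: r = r^2 * 8 mod 37 = 10^2 * 8 = 26*8 = 23
  bit 5 = 0: r = r^2 mod 37 = 23^2 = 11
  -> s = B^a = 11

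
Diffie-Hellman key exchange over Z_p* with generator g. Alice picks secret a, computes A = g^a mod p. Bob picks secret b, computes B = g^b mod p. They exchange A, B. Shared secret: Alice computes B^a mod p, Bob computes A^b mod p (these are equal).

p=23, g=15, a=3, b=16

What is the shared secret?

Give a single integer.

Answer: 2

Derivation:
A = 15^3 mod 23  (bits of 3 = 11)
  bit 0 = 1: r = r^2 * 15 mod 23 = 1^2 * 15 = 1*15 = 15
  bit 1 = 1: r = r^2 * 15 mod 23 = 15^2 * 15 = 18*15 = 17
  -> A = 17
B = 15^16 mod 23  (bits of 16 = 10000)
  bit 0 = 1: r = r^2 * 15 mod 23 = 1^2 * 15 = 1*15 = 15
  bit 1 = 0: r = r^2 mod 23 = 15^2 = 18
  bit 2 = 0: r = r^2 mod 23 = 18^2 = 2
  bit 3 = 0: r = r^2 mod 23 = 2^2 = 4
  bit 4 = 0: r = r^2 mod 23 = 4^2 = 16
  -> B = 16
s = B^a = 16^3 mod 23  (bits of 3 = 11)
  bit 0 = 1: r = r^2 * 16 mod 23 = 1^2 * 16 = 1*16 = 16
  bit 1 = 1: r = r^2 * 16 mod 23 = 16^2 * 16 = 3*16 = 2
  -> s = B^a = 2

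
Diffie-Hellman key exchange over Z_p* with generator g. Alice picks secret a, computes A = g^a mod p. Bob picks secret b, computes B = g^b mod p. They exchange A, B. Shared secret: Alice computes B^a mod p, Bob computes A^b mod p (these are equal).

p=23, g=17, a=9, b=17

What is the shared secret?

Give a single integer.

Answer: 19

Derivation:
A = 17^9 mod 23  (bits of 9 = 1001)
  bit 0 = 1: r = r^2 * 17 mod 23 = 1^2 * 17 = 1*17 = 17
  bit 1 = 0: r = r^2 mod 23 = 17^2 = 13
  bit 2 = 0: r = r^2 mod 23 = 13^2 = 8
  bit 3 = 1: r = r^2 * 17 mod 23 = 8^2 * 17 = 18*17 = 7
  -> A = 7
B = 17^17 mod 23  (bits of 17 = 10001)
  bit 0 = 1: r = r^2 * 17 mod 23 = 1^2 * 17 = 1*17 = 17
  bit 1 = 0: r = r^2 mod 23 = 17^2 = 13
  bit 2 = 0: r = r^2 mod 23 = 13^2 = 8
  bit 3 = 0: r = r^2 mod 23 = 8^2 = 18
  bit 4 = 1: r = r^2 * 17 mod 23 = 18^2 * 17 = 2*17 = 11
  -> B = 11
s = B^a = 11^9 mod 23  (bits of 9 = 1001)
  bit 0 = 1: r = r^2 * 11 mod 23 = 1^2 * 11 = 1*11 = 11
  bit 1 = 0: r = r^2 mod 23 = 11^2 = 6
  bit 2 = 0: r = r^2 mod 23 = 6^2 = 13
  bit 3 = 1: r = r^2 * 11 mod 23 = 13^2 * 11 = 8*11 = 19
  -> s = B^a = 19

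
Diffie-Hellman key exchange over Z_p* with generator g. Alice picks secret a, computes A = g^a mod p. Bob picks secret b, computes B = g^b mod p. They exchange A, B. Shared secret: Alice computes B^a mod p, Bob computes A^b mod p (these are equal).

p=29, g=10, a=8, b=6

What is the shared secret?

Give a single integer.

A = 10^8 mod 29  (bits of 8 = 1000)
  bit 0 = 1: r = r^2 * 10 mod 29 = 1^2 * 10 = 1*10 = 10
  bit 1 = 0: r = r^2 mod 29 = 10^2 = 13
  bit 2 = 0: r = r^2 mod 29 = 13^2 = 24
  bit 3 = 0: r = r^2 mod 29 = 24^2 = 25
  -> A = 25
B = 10^6 mod 29  (bits of 6 = 110)
  bit 0 = 1: r = r^2 * 10 mod 29 = 1^2 * 10 = 1*10 = 10
  bit 1 = 1: r = r^2 * 10 mod 29 = 10^2 * 10 = 13*10 = 14
  bit 2 = 0: r = r^2 mod 29 = 14^2 = 22
  -> B = 22
s = B^a = 22^8 mod 29  (bits of 8 = 1000)
  bit 0 = 1: r = r^2 * 22 mod 29 = 1^2 * 22 = 1*22 = 22
  bit 1 = 0: r = r^2 mod 29 = 22^2 = 20
  bit 2 = 0: r = r^2 mod 29 = 20^2 = 23
  bit 3 = 0: r = r^2 mod 29 = 23^2 = 7
  -> s = B^a = 7

Answer: 7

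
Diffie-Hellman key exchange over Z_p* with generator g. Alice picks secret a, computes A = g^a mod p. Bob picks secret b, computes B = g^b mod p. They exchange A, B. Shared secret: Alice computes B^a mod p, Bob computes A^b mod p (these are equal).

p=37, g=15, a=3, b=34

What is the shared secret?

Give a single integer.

Answer: 11

Derivation:
A = 15^3 mod 37  (bits of 3 = 11)
  bit 0 = 1: r = r^2 * 15 mod 37 = 1^2 * 15 = 1*15 = 15
  bit 1 = 1: r = r^2 * 15 mod 37 = 15^2 * 15 = 3*15 = 8
  -> A = 8
B = 15^34 mod 37  (bits of 34 = 100010)
  bit 0 = 1: r = r^2 * 15 mod 37 = 1^2 * 15 = 1*15 = 15
  bit 1 = 0: r = r^2 mod 37 = 15^2 = 3
  bit 2 = 0: r = r^2 mod 37 = 3^2 = 9
  bit 3 = 0: r = r^2 mod 37 = 9^2 = 7
  bit 4 = 1: r = r^2 * 15 mod 37 = 7^2 * 15 = 12*15 = 32
  bit 5 = 0: r = r^2 mod 37 = 32^2 = 25
  -> B = 25
s = B^a = 25^3 mod 37  (bits of 3 = 11)
  bit 0 = 1: r = r^2 * 25 mod 37 = 1^2 * 25 = 1*25 = 25
  bit 1 = 1: r = r^2 * 25 mod 37 = 25^2 * 25 = 33*25 = 11
  -> s = B^a = 11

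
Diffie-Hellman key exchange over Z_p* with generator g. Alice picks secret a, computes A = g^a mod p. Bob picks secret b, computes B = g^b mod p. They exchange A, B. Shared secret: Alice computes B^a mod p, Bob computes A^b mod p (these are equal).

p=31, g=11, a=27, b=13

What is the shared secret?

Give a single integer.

Answer: 27

Derivation:
A = 11^27 mod 31  (bits of 27 = 11011)
  bit 0 = 1: r = r^2 * 11 mod 31 = 1^2 * 11 = 1*11 = 11
  bit 1 = 1: r = r^2 * 11 mod 31 = 11^2 * 11 = 28*11 = 29
  bit 2 = 0: r = r^2 mod 31 = 29^2 = 4
  bit 3 = 1: r = r^2 * 11 mod 31 = 4^2 * 11 = 16*11 = 21
  bit 4 = 1: r = r^2 * 11 mod 31 = 21^2 * 11 = 7*11 = 15
  -> A = 15
B = 11^13 mod 31  (bits of 13 = 1101)
  bit 0 = 1: r = r^2 * 11 mod 31 = 1^2 * 11 = 1*11 = 11
  bit 1 = 1: r = r^2 * 11 mod 31 = 11^2 * 11 = 28*11 = 29
  bit 2 = 0: r = r^2 mod 31 = 29^2 = 4
  bit 3 = 1: r = r^2 * 11 mod 31 = 4^2 * 11 = 16*11 = 21
  -> B = 21
s = B^a = 21^27 mod 31  (bits of 27 = 11011)
  bit 0 = 1: r = r^2 * 21 mod 31 = 1^2 * 21 = 1*21 = 21
  bit 1 = 1: r = r^2 * 21 mod 31 = 21^2 * 21 = 7*21 = 23
  bit 2 = 0: r = r^2 mod 31 = 23^2 = 2
  bit 3 = 1: r = r^2 * 21 mod 31 = 2^2 * 21 = 4*21 = 22
  bit 4 = 1: r = r^2 * 21 mod 31 = 22^2 * 21 = 19*21 = 27
  -> s = B^a = 27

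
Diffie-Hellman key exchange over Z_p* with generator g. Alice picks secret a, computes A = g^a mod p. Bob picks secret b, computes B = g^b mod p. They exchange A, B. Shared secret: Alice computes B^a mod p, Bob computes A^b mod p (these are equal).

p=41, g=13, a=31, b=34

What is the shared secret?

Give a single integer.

A = 13^31 mod 41  (bits of 31 = 11111)
  bit 0 = 1: r = r^2 * 13 mod 41 = 1^2 * 13 = 1*13 = 13
  bit 1 = 1: r = r^2 * 13 mod 41 = 13^2 * 13 = 5*13 = 24
  bit 2 = 1: r = r^2 * 13 mod 41 = 24^2 * 13 = 2*13 = 26
  bit 3 = 1: r = r^2 * 13 mod 41 = 26^2 * 13 = 20*13 = 14
  bit 4 = 1: r = r^2 * 13 mod 41 = 14^2 * 13 = 32*13 = 6
  -> A = 6
B = 13^34 mod 41  (bits of 34 = 100010)
  bit 0 = 1: r = r^2 * 13 mod 41 = 1^2 * 13 = 1*13 = 13
  bit 1 = 0: r = r^2 mod 41 = 13^2 = 5
  bit 2 = 0: r = r^2 mod 41 = 5^2 = 25
  bit 3 = 0: r = r^2 mod 41 = 25^2 = 10
  bit 4 = 1: r = r^2 * 13 mod 41 = 10^2 * 13 = 18*13 = 29
  bit 5 = 0: r = r^2 mod 41 = 29^2 = 21
  -> B = 21
s = B^a = 21^31 mod 41  (bits of 31 = 11111)
  bit 0 = 1: r = r^2 * 21 mod 41 = 1^2 * 21 = 1*21 = 21
  bit 1 = 1: r = r^2 * 21 mod 41 = 21^2 * 21 = 31*21 = 36
  bit 2 = 1: r = r^2 * 21 mod 41 = 36^2 * 21 = 25*21 = 33
  bit 3 = 1: r = r^2 * 21 mod 41 = 33^2 * 21 = 23*21 = 32
  bit 4 = 1: r = r^2 * 21 mod 41 = 32^2 * 21 = 40*21 = 20
  -> s = B^a = 20

Answer: 20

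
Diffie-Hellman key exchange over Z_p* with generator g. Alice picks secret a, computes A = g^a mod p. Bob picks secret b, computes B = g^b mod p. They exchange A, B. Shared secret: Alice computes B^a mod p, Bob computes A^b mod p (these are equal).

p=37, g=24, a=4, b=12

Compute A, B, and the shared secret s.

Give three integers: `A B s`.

Answer: 34 10 10

Derivation:
A = 24^4 mod 37  (bits of 4 = 100)
  bit 0 = 1: r = r^2 * 24 mod 37 = 1^2 * 24 = 1*24 = 24
  bit 1 = 0: r = r^2 mod 37 = 24^2 = 21
  bit 2 = 0: r = r^2 mod 37 = 21^2 = 34
  -> A = 34
B = 24^12 mod 37  (bits of 12 = 1100)
  bit 0 = 1: r = r^2 * 24 mod 37 = 1^2 * 24 = 1*24 = 24
  bit 1 = 1: r = r^2 * 24 mod 37 = 24^2 * 24 = 21*24 = 23
  bit 2 = 0: r = r^2 mod 37 = 23^2 = 11
  bit 3 = 0: r = r^2 mod 37 = 11^2 = 10
  -> B = 10
s = B^a = 10^4 mod 37  (bits of 4 = 100)
  bit 0 = 1: r = r^2 * 10 mod 37 = 1^2 * 10 = 1*10 = 10
  bit 1 = 0: r = r^2 mod 37 = 10^2 = 26
  bit 2 = 0: r = r^2 mod 37 = 26^2 = 10
  -> s = B^a = 10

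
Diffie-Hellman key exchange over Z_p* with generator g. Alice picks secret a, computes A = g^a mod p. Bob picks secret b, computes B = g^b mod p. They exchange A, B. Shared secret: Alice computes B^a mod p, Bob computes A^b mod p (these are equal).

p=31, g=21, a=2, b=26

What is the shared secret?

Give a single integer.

Answer: 20

Derivation:
A = 21^2 mod 31  (bits of 2 = 10)
  bit 0 = 1: r = r^2 * 21 mod 31 = 1^2 * 21 = 1*21 = 21
  bit 1 = 0: r = r^2 mod 31 = 21^2 = 7
  -> A = 7
B = 21^26 mod 31  (bits of 26 = 11010)
  bit 0 = 1: r = r^2 * 21 mod 31 = 1^2 * 21 = 1*21 = 21
  bit 1 = 1: r = r^2 * 21 mod 31 = 21^2 * 21 = 7*21 = 23
  bit 2 = 0: r = r^2 mod 31 = 23^2 = 2
  bit 3 = 1: r = r^2 * 21 mod 31 = 2^2 * 21 = 4*21 = 22
  bit 4 = 0: r = r^2 mod 31 = 22^2 = 19
  -> B = 19
s = B^a = 19^2 mod 31  (bits of 2 = 10)
  bit 0 = 1: r = r^2 * 19 mod 31 = 1^2 * 19 = 1*19 = 19
  bit 1 = 0: r = r^2 mod 31 = 19^2 = 20
  -> s = B^a = 20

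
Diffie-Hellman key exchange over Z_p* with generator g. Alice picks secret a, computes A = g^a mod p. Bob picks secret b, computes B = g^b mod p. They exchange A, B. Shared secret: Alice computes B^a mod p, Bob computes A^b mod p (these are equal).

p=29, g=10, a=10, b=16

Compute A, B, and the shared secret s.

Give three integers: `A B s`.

Answer: 6 16 7

Derivation:
A = 10^10 mod 29  (bits of 10 = 1010)
  bit 0 = 1: r = r^2 * 10 mod 29 = 1^2 * 10 = 1*10 = 10
  bit 1 = 0: r = r^2 mod 29 = 10^2 = 13
  bit 2 = 1: r = r^2 * 10 mod 29 = 13^2 * 10 = 24*10 = 8
  bit 3 = 0: r = r^2 mod 29 = 8^2 = 6
  -> A = 6
B = 10^16 mod 29  (bits of 16 = 10000)
  bit 0 = 1: r = r^2 * 10 mod 29 = 1^2 * 10 = 1*10 = 10
  bit 1 = 0: r = r^2 mod 29 = 10^2 = 13
  bit 2 = 0: r = r^2 mod 29 = 13^2 = 24
  bit 3 = 0: r = r^2 mod 29 = 24^2 = 25
  bit 4 = 0: r = r^2 mod 29 = 25^2 = 16
  -> B = 16
s = B^a = 16^10 mod 29  (bits of 10 = 1010)
  bit 0 = 1: r = r^2 * 16 mod 29 = 1^2 * 16 = 1*16 = 16
  bit 1 = 0: r = r^2 mod 29 = 16^2 = 24
  bit 2 = 1: r = r^2 * 16 mod 29 = 24^2 * 16 = 25*16 = 23
  bit 3 = 0: r = r^2 mod 29 = 23^2 = 7
  -> s = B^a = 7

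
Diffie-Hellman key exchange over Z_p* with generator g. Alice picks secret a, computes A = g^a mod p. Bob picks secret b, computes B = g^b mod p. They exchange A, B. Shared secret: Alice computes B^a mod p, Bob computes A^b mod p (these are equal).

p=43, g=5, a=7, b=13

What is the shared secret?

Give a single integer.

Answer: 37

Derivation:
A = 5^7 mod 43  (bits of 7 = 111)
  bit 0 = 1: r = r^2 * 5 mod 43 = 1^2 * 5 = 1*5 = 5
  bit 1 = 1: r = r^2 * 5 mod 43 = 5^2 * 5 = 25*5 = 39
  bit 2 = 1: r = r^2 * 5 mod 43 = 39^2 * 5 = 16*5 = 37
  -> A = 37
B = 5^13 mod 43  (bits of 13 = 1101)
  bit 0 = 1: r = r^2 * 5 mod 43 = 1^2 * 5 = 1*5 = 5
  bit 1 = 1: r = r^2 * 5 mod 43 = 5^2 * 5 = 25*5 = 39
  bit 2 = 0: r = r^2 mod 43 = 39^2 = 16
  bit 3 = 1: r = r^2 * 5 mod 43 = 16^2 * 5 = 41*5 = 33
  -> B = 33
s = B^a = 33^7 mod 43  (bits of 7 = 111)
  bit 0 = 1: r = r^2 * 33 mod 43 = 1^2 * 33 = 1*33 = 33
  bit 1 = 1: r = r^2 * 33 mod 43 = 33^2 * 33 = 14*33 = 32
  bit 2 = 1: r = r^2 * 33 mod 43 = 32^2 * 33 = 35*33 = 37
  -> s = B^a = 37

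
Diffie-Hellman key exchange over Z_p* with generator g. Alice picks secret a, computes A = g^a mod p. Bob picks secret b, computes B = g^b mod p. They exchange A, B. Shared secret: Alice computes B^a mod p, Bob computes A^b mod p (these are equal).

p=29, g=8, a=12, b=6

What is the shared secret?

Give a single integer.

Answer: 23

Derivation:
A = 8^12 mod 29  (bits of 12 = 1100)
  bit 0 = 1: r = r^2 * 8 mod 29 = 1^2 * 8 = 1*8 = 8
  bit 1 = 1: r = r^2 * 8 mod 29 = 8^2 * 8 = 6*8 = 19
  bit 2 = 0: r = r^2 mod 29 = 19^2 = 13
  bit 3 = 0: r = r^2 mod 29 = 13^2 = 24
  -> A = 24
B = 8^6 mod 29  (bits of 6 = 110)
  bit 0 = 1: r = r^2 * 8 mod 29 = 1^2 * 8 = 1*8 = 8
  bit 1 = 1: r = r^2 * 8 mod 29 = 8^2 * 8 = 6*8 = 19
  bit 2 = 0: r = r^2 mod 29 = 19^2 = 13
  -> B = 13
s = B^a = 13^12 mod 29  (bits of 12 = 1100)
  bit 0 = 1: r = r^2 * 13 mod 29 = 1^2 * 13 = 1*13 = 13
  bit 1 = 1: r = r^2 * 13 mod 29 = 13^2 * 13 = 24*13 = 22
  bit 2 = 0: r = r^2 mod 29 = 22^2 = 20
  bit 3 = 0: r = r^2 mod 29 = 20^2 = 23
  -> s = B^a = 23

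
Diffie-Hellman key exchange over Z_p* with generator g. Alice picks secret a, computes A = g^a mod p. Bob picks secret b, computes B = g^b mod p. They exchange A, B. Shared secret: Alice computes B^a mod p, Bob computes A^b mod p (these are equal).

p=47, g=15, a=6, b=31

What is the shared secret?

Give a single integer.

Answer: 37

Derivation:
A = 15^6 mod 47  (bits of 6 = 110)
  bit 0 = 1: r = r^2 * 15 mod 47 = 1^2 * 15 = 1*15 = 15
  bit 1 = 1: r = r^2 * 15 mod 47 = 15^2 * 15 = 37*15 = 38
  bit 2 = 0: r = r^2 mod 47 = 38^2 = 34
  -> A = 34
B = 15^31 mod 47  (bits of 31 = 11111)
  bit 0 = 1: r = r^2 * 15 mod 47 = 1^2 * 15 = 1*15 = 15
  bit 1 = 1: r = r^2 * 15 mod 47 = 15^2 * 15 = 37*15 = 38
  bit 2 = 1: r = r^2 * 15 mod 47 = 38^2 * 15 = 34*15 = 40
  bit 3 = 1: r = r^2 * 15 mod 47 = 40^2 * 15 = 2*15 = 30
  bit 4 = 1: r = r^2 * 15 mod 47 = 30^2 * 15 = 7*15 = 11
  -> B = 11
s = B^a = 11^6 mod 47  (bits of 6 = 110)
  bit 0 = 1: r = r^2 * 11 mod 47 = 1^2 * 11 = 1*11 = 11
  bit 1 = 1: r = r^2 * 11 mod 47 = 11^2 * 11 = 27*11 = 15
  bit 2 = 0: r = r^2 mod 47 = 15^2 = 37
  -> s = B^a = 37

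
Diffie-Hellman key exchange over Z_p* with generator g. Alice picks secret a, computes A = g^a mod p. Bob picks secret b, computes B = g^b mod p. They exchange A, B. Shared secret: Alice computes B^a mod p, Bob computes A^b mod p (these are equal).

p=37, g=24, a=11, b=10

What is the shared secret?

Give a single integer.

Answer: 21

Derivation:
A = 24^11 mod 37  (bits of 11 = 1011)
  bit 0 = 1: r = r^2 * 24 mod 37 = 1^2 * 24 = 1*24 = 24
  bit 1 = 0: r = r^2 mod 37 = 24^2 = 21
  bit 2 = 1: r = r^2 * 24 mod 37 = 21^2 * 24 = 34*24 = 2
  bit 3 = 1: r = r^2 * 24 mod 37 = 2^2 * 24 = 4*24 = 22
  -> A = 22
B = 24^10 mod 37  (bits of 10 = 1010)
  bit 0 = 1: r = r^2 * 24 mod 37 = 1^2 * 24 = 1*24 = 24
  bit 1 = 0: r = r^2 mod 37 = 24^2 = 21
  bit 2 = 1: r = r^2 * 24 mod 37 = 21^2 * 24 = 34*24 = 2
  bit 3 = 0: r = r^2 mod 37 = 2^2 = 4
  -> B = 4
s = B^a = 4^11 mod 37  (bits of 11 = 1011)
  bit 0 = 1: r = r^2 * 4 mod 37 = 1^2 * 4 = 1*4 = 4
  bit 1 = 0: r = r^2 mod 37 = 4^2 = 16
  bit 2 = 1: r = r^2 * 4 mod 37 = 16^2 * 4 = 34*4 = 25
  bit 3 = 1: r = r^2 * 4 mod 37 = 25^2 * 4 = 33*4 = 21
  -> s = B^a = 21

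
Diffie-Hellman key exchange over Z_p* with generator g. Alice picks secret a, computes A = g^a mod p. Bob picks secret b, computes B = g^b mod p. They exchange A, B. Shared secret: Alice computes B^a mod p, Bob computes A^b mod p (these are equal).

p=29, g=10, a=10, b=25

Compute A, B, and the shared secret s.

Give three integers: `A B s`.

A = 10^10 mod 29  (bits of 10 = 1010)
  bit 0 = 1: r = r^2 * 10 mod 29 = 1^2 * 10 = 1*10 = 10
  bit 1 = 0: r = r^2 mod 29 = 10^2 = 13
  bit 2 = 1: r = r^2 * 10 mod 29 = 13^2 * 10 = 24*10 = 8
  bit 3 = 0: r = r^2 mod 29 = 8^2 = 6
  -> A = 6
B = 10^25 mod 29  (bits of 25 = 11001)
  bit 0 = 1: r = r^2 * 10 mod 29 = 1^2 * 10 = 1*10 = 10
  bit 1 = 1: r = r^2 * 10 mod 29 = 10^2 * 10 = 13*10 = 14
  bit 2 = 0: r = r^2 mod 29 = 14^2 = 22
  bit 3 = 0: r = r^2 mod 29 = 22^2 = 20
  bit 4 = 1: r = r^2 * 10 mod 29 = 20^2 * 10 = 23*10 = 27
  -> B = 27
s = B^a = 27^10 mod 29  (bits of 10 = 1010)
  bit 0 = 1: r = r^2 * 27 mod 29 = 1^2 * 27 = 1*27 = 27
  bit 1 = 0: r = r^2 mod 29 = 27^2 = 4
  bit 2 = 1: r = r^2 * 27 mod 29 = 4^2 * 27 = 16*27 = 26
  bit 3 = 0: r = r^2 mod 29 = 26^2 = 9
  -> s = B^a = 9

Answer: 6 27 9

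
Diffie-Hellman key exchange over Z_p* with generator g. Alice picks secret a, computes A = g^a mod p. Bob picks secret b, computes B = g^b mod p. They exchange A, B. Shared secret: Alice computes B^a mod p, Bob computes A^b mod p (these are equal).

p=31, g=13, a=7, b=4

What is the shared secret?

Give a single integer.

Answer: 20

Derivation:
A = 13^7 mod 31  (bits of 7 = 111)
  bit 0 = 1: r = r^2 * 13 mod 31 = 1^2 * 13 = 1*13 = 13
  bit 1 = 1: r = r^2 * 13 mod 31 = 13^2 * 13 = 14*13 = 27
  bit 2 = 1: r = r^2 * 13 mod 31 = 27^2 * 13 = 16*13 = 22
  -> A = 22
B = 13^4 mod 31  (bits of 4 = 100)
  bit 0 = 1: r = r^2 * 13 mod 31 = 1^2 * 13 = 1*13 = 13
  bit 1 = 0: r = r^2 mod 31 = 13^2 = 14
  bit 2 = 0: r = r^2 mod 31 = 14^2 = 10
  -> B = 10
s = B^a = 10^7 mod 31  (bits of 7 = 111)
  bit 0 = 1: r = r^2 * 10 mod 31 = 1^2 * 10 = 1*10 = 10
  bit 1 = 1: r = r^2 * 10 mod 31 = 10^2 * 10 = 7*10 = 8
  bit 2 = 1: r = r^2 * 10 mod 31 = 8^2 * 10 = 2*10 = 20
  -> s = B^a = 20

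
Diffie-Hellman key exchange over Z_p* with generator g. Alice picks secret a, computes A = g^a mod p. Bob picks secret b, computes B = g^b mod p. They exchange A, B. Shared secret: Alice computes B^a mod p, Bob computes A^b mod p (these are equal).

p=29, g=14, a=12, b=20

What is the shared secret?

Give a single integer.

A = 14^12 mod 29  (bits of 12 = 1100)
  bit 0 = 1: r = r^2 * 14 mod 29 = 1^2 * 14 = 1*14 = 14
  bit 1 = 1: r = r^2 * 14 mod 29 = 14^2 * 14 = 22*14 = 18
  bit 2 = 0: r = r^2 mod 29 = 18^2 = 5
  bit 3 = 0: r = r^2 mod 29 = 5^2 = 25
  -> A = 25
B = 14^20 mod 29  (bits of 20 = 10100)
  bit 0 = 1: r = r^2 * 14 mod 29 = 1^2 * 14 = 1*14 = 14
  bit 1 = 0: r = r^2 mod 29 = 14^2 = 22
  bit 2 = 1: r = r^2 * 14 mod 29 = 22^2 * 14 = 20*14 = 19
  bit 3 = 0: r = r^2 mod 29 = 19^2 = 13
  bit 4 = 0: r = r^2 mod 29 = 13^2 = 24
  -> B = 24
s = B^a = 24^12 mod 29  (bits of 12 = 1100)
  bit 0 = 1: r = r^2 * 24 mod 29 = 1^2 * 24 = 1*24 = 24
  bit 1 = 1: r = r^2 * 24 mod 29 = 24^2 * 24 = 25*24 = 20
  bit 2 = 0: r = r^2 mod 29 = 20^2 = 23
  bit 3 = 0: r = r^2 mod 29 = 23^2 = 7
  -> s = B^a = 7

Answer: 7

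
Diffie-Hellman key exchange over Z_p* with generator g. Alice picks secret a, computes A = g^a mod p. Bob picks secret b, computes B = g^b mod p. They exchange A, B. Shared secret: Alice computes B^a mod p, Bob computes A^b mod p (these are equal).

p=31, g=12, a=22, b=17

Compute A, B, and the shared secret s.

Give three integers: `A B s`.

Answer: 7 11 18

Derivation:
A = 12^22 mod 31  (bits of 22 = 10110)
  bit 0 = 1: r = r^2 * 12 mod 31 = 1^2 * 12 = 1*12 = 12
  bit 1 = 0: r = r^2 mod 31 = 12^2 = 20
  bit 2 = 1: r = r^2 * 12 mod 31 = 20^2 * 12 = 28*12 = 26
  bit 3 = 1: r = r^2 * 12 mod 31 = 26^2 * 12 = 25*12 = 21
  bit 4 = 0: r = r^2 mod 31 = 21^2 = 7
  -> A = 7
B = 12^17 mod 31  (bits of 17 = 10001)
  bit 0 = 1: r = r^2 * 12 mod 31 = 1^2 * 12 = 1*12 = 12
  bit 1 = 0: r = r^2 mod 31 = 12^2 = 20
  bit 2 = 0: r = r^2 mod 31 = 20^2 = 28
  bit 3 = 0: r = r^2 mod 31 = 28^2 = 9
  bit 4 = 1: r = r^2 * 12 mod 31 = 9^2 * 12 = 19*12 = 11
  -> B = 11
s = B^a = 11^22 mod 31  (bits of 22 = 10110)
  bit 0 = 1: r = r^2 * 11 mod 31 = 1^2 * 11 = 1*11 = 11
  bit 1 = 0: r = r^2 mod 31 = 11^2 = 28
  bit 2 = 1: r = r^2 * 11 mod 31 = 28^2 * 11 = 9*11 = 6
  bit 3 = 1: r = r^2 * 11 mod 31 = 6^2 * 11 = 5*11 = 24
  bit 4 = 0: r = r^2 mod 31 = 24^2 = 18
  -> s = B^a = 18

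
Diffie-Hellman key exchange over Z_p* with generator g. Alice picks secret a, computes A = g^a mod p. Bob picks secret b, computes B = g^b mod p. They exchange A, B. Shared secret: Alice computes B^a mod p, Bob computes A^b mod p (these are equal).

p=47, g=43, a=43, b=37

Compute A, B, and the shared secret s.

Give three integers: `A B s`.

Answer: 11 15 26

Derivation:
A = 43^43 mod 47  (bits of 43 = 101011)
  bit 0 = 1: r = r^2 * 43 mod 47 = 1^2 * 43 = 1*43 = 43
  bit 1 = 0: r = r^2 mod 47 = 43^2 = 16
  bit 2 = 1: r = r^2 * 43 mod 47 = 16^2 * 43 = 21*43 = 10
  bit 3 = 0: r = r^2 mod 47 = 10^2 = 6
  bit 4 = 1: r = r^2 * 43 mod 47 = 6^2 * 43 = 36*43 = 44
  bit 5 = 1: r = r^2 * 43 mod 47 = 44^2 * 43 = 9*43 = 11
  -> A = 11
B = 43^37 mod 47  (bits of 37 = 100101)
  bit 0 = 1: r = r^2 * 43 mod 47 = 1^2 * 43 = 1*43 = 43
  bit 1 = 0: r = r^2 mod 47 = 43^2 = 16
  bit 2 = 0: r = r^2 mod 47 = 16^2 = 21
  bit 3 = 1: r = r^2 * 43 mod 47 = 21^2 * 43 = 18*43 = 22
  bit 4 = 0: r = r^2 mod 47 = 22^2 = 14
  bit 5 = 1: r = r^2 * 43 mod 47 = 14^2 * 43 = 8*43 = 15
  -> B = 15
s = B^a = 15^43 mod 47  (bits of 43 = 101011)
  bit 0 = 1: r = r^2 * 15 mod 47 = 1^2 * 15 = 1*15 = 15
  bit 1 = 0: r = r^2 mod 47 = 15^2 = 37
  bit 2 = 1: r = r^2 * 15 mod 47 = 37^2 * 15 = 6*15 = 43
  bit 3 = 0: r = r^2 mod 47 = 43^2 = 16
  bit 4 = 1: r = r^2 * 15 mod 47 = 16^2 * 15 = 21*15 = 33
  bit 5 = 1: r = r^2 * 15 mod 47 = 33^2 * 15 = 8*15 = 26
  -> s = B^a = 26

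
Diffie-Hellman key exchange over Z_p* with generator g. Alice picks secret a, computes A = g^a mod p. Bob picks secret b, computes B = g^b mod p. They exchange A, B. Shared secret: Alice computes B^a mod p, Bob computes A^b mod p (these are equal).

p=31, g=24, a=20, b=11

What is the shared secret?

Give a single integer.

A = 24^20 mod 31  (bits of 20 = 10100)
  bit 0 = 1: r = r^2 * 24 mod 31 = 1^2 * 24 = 1*24 = 24
  bit 1 = 0: r = r^2 mod 31 = 24^2 = 18
  bit 2 = 1: r = r^2 * 24 mod 31 = 18^2 * 24 = 14*24 = 26
  bit 3 = 0: r = r^2 mod 31 = 26^2 = 25
  bit 4 = 0: r = r^2 mod 31 = 25^2 = 5
  -> A = 5
B = 24^11 mod 31  (bits of 11 = 1011)
  bit 0 = 1: r = r^2 * 24 mod 31 = 1^2 * 24 = 1*24 = 24
  bit 1 = 0: r = r^2 mod 31 = 24^2 = 18
  bit 2 = 1: r = r^2 * 24 mod 31 = 18^2 * 24 = 14*24 = 26
  bit 3 = 1: r = r^2 * 24 mod 31 = 26^2 * 24 = 25*24 = 11
  -> B = 11
s = B^a = 11^20 mod 31  (bits of 20 = 10100)
  bit 0 = 1: r = r^2 * 11 mod 31 = 1^2 * 11 = 1*11 = 11
  bit 1 = 0: r = r^2 mod 31 = 11^2 = 28
  bit 2 = 1: r = r^2 * 11 mod 31 = 28^2 * 11 = 9*11 = 6
  bit 3 = 0: r = r^2 mod 31 = 6^2 = 5
  bit 4 = 0: r = r^2 mod 31 = 5^2 = 25
  -> s = B^a = 25

Answer: 25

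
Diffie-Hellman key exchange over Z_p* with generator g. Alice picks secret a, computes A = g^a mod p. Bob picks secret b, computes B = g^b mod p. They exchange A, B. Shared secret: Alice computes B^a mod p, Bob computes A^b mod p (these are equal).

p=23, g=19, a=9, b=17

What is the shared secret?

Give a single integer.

A = 19^9 mod 23  (bits of 9 = 1001)
  bit 0 = 1: r = r^2 * 19 mod 23 = 1^2 * 19 = 1*19 = 19
  bit 1 = 0: r = r^2 mod 23 = 19^2 = 16
  bit 2 = 0: r = r^2 mod 23 = 16^2 = 3
  bit 3 = 1: r = r^2 * 19 mod 23 = 3^2 * 19 = 9*19 = 10
  -> A = 10
B = 19^17 mod 23  (bits of 17 = 10001)
  bit 0 = 1: r = r^2 * 19 mod 23 = 1^2 * 19 = 1*19 = 19
  bit 1 = 0: r = r^2 mod 23 = 19^2 = 16
  bit 2 = 0: r = r^2 mod 23 = 16^2 = 3
  bit 3 = 0: r = r^2 mod 23 = 3^2 = 9
  bit 4 = 1: r = r^2 * 19 mod 23 = 9^2 * 19 = 12*19 = 21
  -> B = 21
s = B^a = 21^9 mod 23  (bits of 9 = 1001)
  bit 0 = 1: r = r^2 * 21 mod 23 = 1^2 * 21 = 1*21 = 21
  bit 1 = 0: r = r^2 mod 23 = 21^2 = 4
  bit 2 = 0: r = r^2 mod 23 = 4^2 = 16
  bit 3 = 1: r = r^2 * 21 mod 23 = 16^2 * 21 = 3*21 = 17
  -> s = B^a = 17

Answer: 17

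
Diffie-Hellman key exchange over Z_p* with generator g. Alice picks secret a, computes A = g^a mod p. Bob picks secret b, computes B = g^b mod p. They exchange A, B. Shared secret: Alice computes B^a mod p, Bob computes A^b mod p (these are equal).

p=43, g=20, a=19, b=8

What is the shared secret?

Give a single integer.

Answer: 17

Derivation:
A = 20^19 mod 43  (bits of 19 = 10011)
  bit 0 = 1: r = r^2 * 20 mod 43 = 1^2 * 20 = 1*20 = 20
  bit 1 = 0: r = r^2 mod 43 = 20^2 = 13
  bit 2 = 0: r = r^2 mod 43 = 13^2 = 40
  bit 3 = 1: r = r^2 * 20 mod 43 = 40^2 * 20 = 9*20 = 8
  bit 4 = 1: r = r^2 * 20 mod 43 = 8^2 * 20 = 21*20 = 33
  -> A = 33
B = 20^8 mod 43  (bits of 8 = 1000)
  bit 0 = 1: r = r^2 * 20 mod 43 = 1^2 * 20 = 1*20 = 20
  bit 1 = 0: r = r^2 mod 43 = 20^2 = 13
  bit 2 = 0: r = r^2 mod 43 = 13^2 = 40
  bit 3 = 0: r = r^2 mod 43 = 40^2 = 9
  -> B = 9
s = B^a = 9^19 mod 43  (bits of 19 = 10011)
  bit 0 = 1: r = r^2 * 9 mod 43 = 1^2 * 9 = 1*9 = 9
  bit 1 = 0: r = r^2 mod 43 = 9^2 = 38
  bit 2 = 0: r = r^2 mod 43 = 38^2 = 25
  bit 3 = 1: r = r^2 * 9 mod 43 = 25^2 * 9 = 23*9 = 35
  bit 4 = 1: r = r^2 * 9 mod 43 = 35^2 * 9 = 21*9 = 17
  -> s = B^a = 17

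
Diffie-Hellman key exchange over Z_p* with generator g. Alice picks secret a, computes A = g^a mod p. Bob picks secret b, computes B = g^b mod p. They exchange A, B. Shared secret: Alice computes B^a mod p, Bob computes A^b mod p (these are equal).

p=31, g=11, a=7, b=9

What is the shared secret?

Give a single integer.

A = 11^7 mod 31  (bits of 7 = 111)
  bit 0 = 1: r = r^2 * 11 mod 31 = 1^2 * 11 = 1*11 = 11
  bit 1 = 1: r = r^2 * 11 mod 31 = 11^2 * 11 = 28*11 = 29
  bit 2 = 1: r = r^2 * 11 mod 31 = 29^2 * 11 = 4*11 = 13
  -> A = 13
B = 11^9 mod 31  (bits of 9 = 1001)
  bit 0 = 1: r = r^2 * 11 mod 31 = 1^2 * 11 = 1*11 = 11
  bit 1 = 0: r = r^2 mod 31 = 11^2 = 28
  bit 2 = 0: r = r^2 mod 31 = 28^2 = 9
  bit 3 = 1: r = r^2 * 11 mod 31 = 9^2 * 11 = 19*11 = 23
  -> B = 23
s = B^a = 23^7 mod 31  (bits of 7 = 111)
  bit 0 = 1: r = r^2 * 23 mod 31 = 1^2 * 23 = 1*23 = 23
  bit 1 = 1: r = r^2 * 23 mod 31 = 23^2 * 23 = 2*23 = 15
  bit 2 = 1: r = r^2 * 23 mod 31 = 15^2 * 23 = 8*23 = 29
  -> s = B^a = 29

Answer: 29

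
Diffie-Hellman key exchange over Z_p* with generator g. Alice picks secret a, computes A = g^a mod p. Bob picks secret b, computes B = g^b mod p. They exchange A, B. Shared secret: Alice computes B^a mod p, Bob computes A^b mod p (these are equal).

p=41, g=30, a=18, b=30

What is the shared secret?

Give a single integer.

Answer: 40

Derivation:
A = 30^18 mod 41  (bits of 18 = 10010)
  bit 0 = 1: r = r^2 * 30 mod 41 = 1^2 * 30 = 1*30 = 30
  bit 1 = 0: r = r^2 mod 41 = 30^2 = 39
  bit 2 = 0: r = r^2 mod 41 = 39^2 = 4
  bit 3 = 1: r = r^2 * 30 mod 41 = 4^2 * 30 = 16*30 = 29
  bit 4 = 0: r = r^2 mod 41 = 29^2 = 21
  -> A = 21
B = 30^30 mod 41  (bits of 30 = 11110)
  bit 0 = 1: r = r^2 * 30 mod 41 = 1^2 * 30 = 1*30 = 30
  bit 1 = 1: r = r^2 * 30 mod 41 = 30^2 * 30 = 39*30 = 22
  bit 2 = 1: r = r^2 * 30 mod 41 = 22^2 * 30 = 33*30 = 6
  bit 3 = 1: r = r^2 * 30 mod 41 = 6^2 * 30 = 36*30 = 14
  bit 4 = 0: r = r^2 mod 41 = 14^2 = 32
  -> B = 32
s = B^a = 32^18 mod 41  (bits of 18 = 10010)
  bit 0 = 1: r = r^2 * 32 mod 41 = 1^2 * 32 = 1*32 = 32
  bit 1 = 0: r = r^2 mod 41 = 32^2 = 40
  bit 2 = 0: r = r^2 mod 41 = 40^2 = 1
  bit 3 = 1: r = r^2 * 32 mod 41 = 1^2 * 32 = 1*32 = 32
  bit 4 = 0: r = r^2 mod 41 = 32^2 = 40
  -> s = B^a = 40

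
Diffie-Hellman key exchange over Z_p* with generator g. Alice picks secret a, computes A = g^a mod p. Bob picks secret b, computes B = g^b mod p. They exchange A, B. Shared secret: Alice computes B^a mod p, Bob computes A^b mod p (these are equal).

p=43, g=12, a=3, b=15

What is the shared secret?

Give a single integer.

Answer: 8

Derivation:
A = 12^3 mod 43  (bits of 3 = 11)
  bit 0 = 1: r = r^2 * 12 mod 43 = 1^2 * 12 = 1*12 = 12
  bit 1 = 1: r = r^2 * 12 mod 43 = 12^2 * 12 = 15*12 = 8
  -> A = 8
B = 12^15 mod 43  (bits of 15 = 1111)
  bit 0 = 1: r = r^2 * 12 mod 43 = 1^2 * 12 = 1*12 = 12
  bit 1 = 1: r = r^2 * 12 mod 43 = 12^2 * 12 = 15*12 = 8
  bit 2 = 1: r = r^2 * 12 mod 43 = 8^2 * 12 = 21*12 = 37
  bit 3 = 1: r = r^2 * 12 mod 43 = 37^2 * 12 = 36*12 = 2
  -> B = 2
s = B^a = 2^3 mod 43  (bits of 3 = 11)
  bit 0 = 1: r = r^2 * 2 mod 43 = 1^2 * 2 = 1*2 = 2
  bit 1 = 1: r = r^2 * 2 mod 43 = 2^2 * 2 = 4*2 = 8
  -> s = B^a = 8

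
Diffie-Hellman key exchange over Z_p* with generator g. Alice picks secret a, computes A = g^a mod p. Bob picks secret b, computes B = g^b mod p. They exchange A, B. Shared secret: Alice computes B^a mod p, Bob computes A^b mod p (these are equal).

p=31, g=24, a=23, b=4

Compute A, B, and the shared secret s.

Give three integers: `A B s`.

Answer: 21 14 18

Derivation:
A = 24^23 mod 31  (bits of 23 = 10111)
  bit 0 = 1: r = r^2 * 24 mod 31 = 1^2 * 24 = 1*24 = 24
  bit 1 = 0: r = r^2 mod 31 = 24^2 = 18
  bit 2 = 1: r = r^2 * 24 mod 31 = 18^2 * 24 = 14*24 = 26
  bit 3 = 1: r = r^2 * 24 mod 31 = 26^2 * 24 = 25*24 = 11
  bit 4 = 1: r = r^2 * 24 mod 31 = 11^2 * 24 = 28*24 = 21
  -> A = 21
B = 24^4 mod 31  (bits of 4 = 100)
  bit 0 = 1: r = r^2 * 24 mod 31 = 1^2 * 24 = 1*24 = 24
  bit 1 = 0: r = r^2 mod 31 = 24^2 = 18
  bit 2 = 0: r = r^2 mod 31 = 18^2 = 14
  -> B = 14
s = B^a = 14^23 mod 31  (bits of 23 = 10111)
  bit 0 = 1: r = r^2 * 14 mod 31 = 1^2 * 14 = 1*14 = 14
  bit 1 = 0: r = r^2 mod 31 = 14^2 = 10
  bit 2 = 1: r = r^2 * 14 mod 31 = 10^2 * 14 = 7*14 = 5
  bit 3 = 1: r = r^2 * 14 mod 31 = 5^2 * 14 = 25*14 = 9
  bit 4 = 1: r = r^2 * 14 mod 31 = 9^2 * 14 = 19*14 = 18
  -> s = B^a = 18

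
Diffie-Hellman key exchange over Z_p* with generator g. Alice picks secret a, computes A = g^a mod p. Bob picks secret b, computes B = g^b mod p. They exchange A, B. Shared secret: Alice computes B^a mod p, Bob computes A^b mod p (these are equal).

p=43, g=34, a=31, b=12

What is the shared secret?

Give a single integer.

Answer: 11

Derivation:
A = 34^31 mod 43  (bits of 31 = 11111)
  bit 0 = 1: r = r^2 * 34 mod 43 = 1^2 * 34 = 1*34 = 34
  bit 1 = 1: r = r^2 * 34 mod 43 = 34^2 * 34 = 38*34 = 2
  bit 2 = 1: r = r^2 * 34 mod 43 = 2^2 * 34 = 4*34 = 7
  bit 3 = 1: r = r^2 * 34 mod 43 = 7^2 * 34 = 6*34 = 32
  bit 4 = 1: r = r^2 * 34 mod 43 = 32^2 * 34 = 35*34 = 29
  -> A = 29
B = 34^12 mod 43  (bits of 12 = 1100)
  bit 0 = 1: r = r^2 * 34 mod 43 = 1^2 * 34 = 1*34 = 34
  bit 1 = 1: r = r^2 * 34 mod 43 = 34^2 * 34 = 38*34 = 2
  bit 2 = 0: r = r^2 mod 43 = 2^2 = 4
  bit 3 = 0: r = r^2 mod 43 = 4^2 = 16
  -> B = 16
s = B^a = 16^31 mod 43  (bits of 31 = 11111)
  bit 0 = 1: r = r^2 * 16 mod 43 = 1^2 * 16 = 1*16 = 16
  bit 1 = 1: r = r^2 * 16 mod 43 = 16^2 * 16 = 41*16 = 11
  bit 2 = 1: r = r^2 * 16 mod 43 = 11^2 * 16 = 35*16 = 1
  bit 3 = 1: r = r^2 * 16 mod 43 = 1^2 * 16 = 1*16 = 16
  bit 4 = 1: r = r^2 * 16 mod 43 = 16^2 * 16 = 41*16 = 11
  -> s = B^a = 11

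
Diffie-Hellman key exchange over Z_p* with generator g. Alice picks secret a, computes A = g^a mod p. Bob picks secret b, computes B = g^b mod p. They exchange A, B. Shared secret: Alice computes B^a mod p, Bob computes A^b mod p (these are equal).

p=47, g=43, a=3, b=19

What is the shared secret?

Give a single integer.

A = 43^3 mod 47  (bits of 3 = 11)
  bit 0 = 1: r = r^2 * 43 mod 47 = 1^2 * 43 = 1*43 = 43
  bit 1 = 1: r = r^2 * 43 mod 47 = 43^2 * 43 = 16*43 = 30
  -> A = 30
B = 43^19 mod 47  (bits of 19 = 10011)
  bit 0 = 1: r = r^2 * 43 mod 47 = 1^2 * 43 = 1*43 = 43
  bit 1 = 0: r = r^2 mod 47 = 43^2 = 16
  bit 2 = 0: r = r^2 mod 47 = 16^2 = 21
  bit 3 = 1: r = r^2 * 43 mod 47 = 21^2 * 43 = 18*43 = 22
  bit 4 = 1: r = r^2 * 43 mod 47 = 22^2 * 43 = 14*43 = 38
  -> B = 38
s = B^a = 38^3 mod 47  (bits of 3 = 11)
  bit 0 = 1: r = r^2 * 38 mod 47 = 1^2 * 38 = 1*38 = 38
  bit 1 = 1: r = r^2 * 38 mod 47 = 38^2 * 38 = 34*38 = 23
  -> s = B^a = 23

Answer: 23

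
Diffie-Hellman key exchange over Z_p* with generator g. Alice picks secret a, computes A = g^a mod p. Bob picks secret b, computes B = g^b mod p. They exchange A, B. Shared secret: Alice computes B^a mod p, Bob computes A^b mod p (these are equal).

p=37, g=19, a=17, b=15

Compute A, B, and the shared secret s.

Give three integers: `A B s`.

A = 19^17 mod 37  (bits of 17 = 10001)
  bit 0 = 1: r = r^2 * 19 mod 37 = 1^2 * 19 = 1*19 = 19
  bit 1 = 0: r = r^2 mod 37 = 19^2 = 28
  bit 2 = 0: r = r^2 mod 37 = 28^2 = 7
  bit 3 = 0: r = r^2 mod 37 = 7^2 = 12
  bit 4 = 1: r = r^2 * 19 mod 37 = 12^2 * 19 = 33*19 = 35
  -> A = 35
B = 19^15 mod 37  (bits of 15 = 1111)
  bit 0 = 1: r = r^2 * 19 mod 37 = 1^2 * 19 = 1*19 = 19
  bit 1 = 1: r = r^2 * 19 mod 37 = 19^2 * 19 = 28*19 = 14
  bit 2 = 1: r = r^2 * 19 mod 37 = 14^2 * 19 = 11*19 = 24
  bit 3 = 1: r = r^2 * 19 mod 37 = 24^2 * 19 = 21*19 = 29
  -> B = 29
s = B^a = 29^17 mod 37  (bits of 17 = 10001)
  bit 0 = 1: r = r^2 * 29 mod 37 = 1^2 * 29 = 1*29 = 29
  bit 1 = 0: r = r^2 mod 37 = 29^2 = 27
  bit 2 = 0: r = r^2 mod 37 = 27^2 = 26
  bit 3 = 0: r = r^2 mod 37 = 26^2 = 10
  bit 4 = 1: r = r^2 * 29 mod 37 = 10^2 * 29 = 26*29 = 14
  -> s = B^a = 14

Answer: 35 29 14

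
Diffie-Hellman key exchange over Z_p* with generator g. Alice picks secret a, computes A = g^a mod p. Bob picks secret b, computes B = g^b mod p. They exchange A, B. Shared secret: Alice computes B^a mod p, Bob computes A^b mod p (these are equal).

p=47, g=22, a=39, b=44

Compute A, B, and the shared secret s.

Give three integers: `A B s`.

A = 22^39 mod 47  (bits of 39 = 100111)
  bit 0 = 1: r = r^2 * 22 mod 47 = 1^2 * 22 = 1*22 = 22
  bit 1 = 0: r = r^2 mod 47 = 22^2 = 14
  bit 2 = 0: r = r^2 mod 47 = 14^2 = 8
  bit 3 = 1: r = r^2 * 22 mod 47 = 8^2 * 22 = 17*22 = 45
  bit 4 = 1: r = r^2 * 22 mod 47 = 45^2 * 22 = 4*22 = 41
  bit 5 = 1: r = r^2 * 22 mod 47 = 41^2 * 22 = 36*22 = 40
  -> A = 40
B = 22^44 mod 47  (bits of 44 = 101100)
  bit 0 = 1: r = r^2 * 22 mod 47 = 1^2 * 22 = 1*22 = 22
  bit 1 = 0: r = r^2 mod 47 = 22^2 = 14
  bit 2 = 1: r = r^2 * 22 mod 47 = 14^2 * 22 = 8*22 = 35
  bit 3 = 1: r = r^2 * 22 mod 47 = 35^2 * 22 = 3*22 = 19
  bit 4 = 0: r = r^2 mod 47 = 19^2 = 32
  bit 5 = 0: r = r^2 mod 47 = 32^2 = 37
  -> B = 37
s = B^a = 37^39 mod 47  (bits of 39 = 100111)
  bit 0 = 1: r = r^2 * 37 mod 47 = 1^2 * 37 = 1*37 = 37
  bit 1 = 0: r = r^2 mod 47 = 37^2 = 6
  bit 2 = 0: r = r^2 mod 47 = 6^2 = 36
  bit 3 = 1: r = r^2 * 37 mod 47 = 36^2 * 37 = 27*37 = 12
  bit 4 = 1: r = r^2 * 37 mod 47 = 12^2 * 37 = 3*37 = 17
  bit 5 = 1: r = r^2 * 37 mod 47 = 17^2 * 37 = 7*37 = 24
  -> s = B^a = 24

Answer: 40 37 24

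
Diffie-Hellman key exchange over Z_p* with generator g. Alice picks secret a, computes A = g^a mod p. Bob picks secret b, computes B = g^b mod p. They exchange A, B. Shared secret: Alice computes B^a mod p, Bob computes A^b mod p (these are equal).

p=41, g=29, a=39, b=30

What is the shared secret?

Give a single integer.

Answer: 9

Derivation:
A = 29^39 mod 41  (bits of 39 = 100111)
  bit 0 = 1: r = r^2 * 29 mod 41 = 1^2 * 29 = 1*29 = 29
  bit 1 = 0: r = r^2 mod 41 = 29^2 = 21
  bit 2 = 0: r = r^2 mod 41 = 21^2 = 31
  bit 3 = 1: r = r^2 * 29 mod 41 = 31^2 * 29 = 18*29 = 30
  bit 4 = 1: r = r^2 * 29 mod 41 = 30^2 * 29 = 39*29 = 24
  bit 5 = 1: r = r^2 * 29 mod 41 = 24^2 * 29 = 2*29 = 17
  -> A = 17
B = 29^30 mod 41  (bits of 30 = 11110)
  bit 0 = 1: r = r^2 * 29 mod 41 = 1^2 * 29 = 1*29 = 29
  bit 1 = 1: r = r^2 * 29 mod 41 = 29^2 * 29 = 21*29 = 35
  bit 2 = 1: r = r^2 * 29 mod 41 = 35^2 * 29 = 36*29 = 19
  bit 3 = 1: r = r^2 * 29 mod 41 = 19^2 * 29 = 33*29 = 14
  bit 4 = 0: r = r^2 mod 41 = 14^2 = 32
  -> B = 32
s = B^a = 32^39 mod 41  (bits of 39 = 100111)
  bit 0 = 1: r = r^2 * 32 mod 41 = 1^2 * 32 = 1*32 = 32
  bit 1 = 0: r = r^2 mod 41 = 32^2 = 40
  bit 2 = 0: r = r^2 mod 41 = 40^2 = 1
  bit 3 = 1: r = r^2 * 32 mod 41 = 1^2 * 32 = 1*32 = 32
  bit 4 = 1: r = r^2 * 32 mod 41 = 32^2 * 32 = 40*32 = 9
  bit 5 = 1: r = r^2 * 32 mod 41 = 9^2 * 32 = 40*32 = 9
  -> s = B^a = 9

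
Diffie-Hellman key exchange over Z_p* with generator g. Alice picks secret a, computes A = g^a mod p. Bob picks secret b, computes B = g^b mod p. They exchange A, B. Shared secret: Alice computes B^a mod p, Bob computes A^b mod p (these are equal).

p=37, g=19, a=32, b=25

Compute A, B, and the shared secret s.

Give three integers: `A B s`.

Answer: 16 13 12

Derivation:
A = 19^32 mod 37  (bits of 32 = 100000)
  bit 0 = 1: r = r^2 * 19 mod 37 = 1^2 * 19 = 1*19 = 19
  bit 1 = 0: r = r^2 mod 37 = 19^2 = 28
  bit 2 = 0: r = r^2 mod 37 = 28^2 = 7
  bit 3 = 0: r = r^2 mod 37 = 7^2 = 12
  bit 4 = 0: r = r^2 mod 37 = 12^2 = 33
  bit 5 = 0: r = r^2 mod 37 = 33^2 = 16
  -> A = 16
B = 19^25 mod 37  (bits of 25 = 11001)
  bit 0 = 1: r = r^2 * 19 mod 37 = 1^2 * 19 = 1*19 = 19
  bit 1 = 1: r = r^2 * 19 mod 37 = 19^2 * 19 = 28*19 = 14
  bit 2 = 0: r = r^2 mod 37 = 14^2 = 11
  bit 3 = 0: r = r^2 mod 37 = 11^2 = 10
  bit 4 = 1: r = r^2 * 19 mod 37 = 10^2 * 19 = 26*19 = 13
  -> B = 13
s = B^a = 13^32 mod 37  (bits of 32 = 100000)
  bit 0 = 1: r = r^2 * 13 mod 37 = 1^2 * 13 = 1*13 = 13
  bit 1 = 0: r = r^2 mod 37 = 13^2 = 21
  bit 2 = 0: r = r^2 mod 37 = 21^2 = 34
  bit 3 = 0: r = r^2 mod 37 = 34^2 = 9
  bit 4 = 0: r = r^2 mod 37 = 9^2 = 7
  bit 5 = 0: r = r^2 mod 37 = 7^2 = 12
  -> s = B^a = 12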